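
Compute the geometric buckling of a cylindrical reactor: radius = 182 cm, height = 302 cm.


B^2 = (2.405/R)^2 + (pi/H)^2
B^2 = (2.405/182)^2 + (pi/302)^2
B^2 = 2.8283e-04 /cm^2

2.8283e-04


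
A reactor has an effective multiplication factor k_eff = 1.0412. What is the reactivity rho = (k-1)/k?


rho = (k_eff - 1) / k_eff
rho = (1.0412 - 1) / 1.0412
rho = 0.039570

0.039570


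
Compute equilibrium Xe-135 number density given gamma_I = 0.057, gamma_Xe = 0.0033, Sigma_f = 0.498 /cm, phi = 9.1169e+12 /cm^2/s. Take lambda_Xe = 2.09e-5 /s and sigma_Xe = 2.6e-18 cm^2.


Xe_eq = (gamma_I + gamma_Xe) * Sigma_f * phi / (lambda_Xe + sigma_Xe * phi)
Numerator = (0.057 + 0.0033) * 0.498 * 9.1169e+12 = 2.737750e+11
Denominator = 2.09e-5 + 2.6e-18 * 9.1169e+12 = 4.460394e-05
Xe_eq = 2.737750e+11 / 4.460394e-05 = 6.1379e+15 /cm^3

6.1379e+15


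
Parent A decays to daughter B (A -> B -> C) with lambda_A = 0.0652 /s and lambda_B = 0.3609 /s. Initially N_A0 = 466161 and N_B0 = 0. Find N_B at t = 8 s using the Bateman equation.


N_B(t) = lambda_A * N_A0 / (lambda_B - lambda_A) * [exp(-lambda_A*t) - exp(-lambda_B*t)]
exp(-0.0652*8) = 0.5935701; exp(-0.3609*8) = 0.05573204
N_B = 0.0652 * 466161 / (0.3609 - 0.0652) * (0.5935701 - 0.05573204)
N_B = 55282

55282


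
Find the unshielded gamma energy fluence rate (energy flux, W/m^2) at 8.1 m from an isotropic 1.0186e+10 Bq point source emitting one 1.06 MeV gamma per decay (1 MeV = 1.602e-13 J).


psi = A * E * 1.602e-13 / (4*pi*r^2)
psi = 1.0186e+10 * 1.06 * 1.602e-13 / (4*pi*8.1^2)
psi = 2.0979e-06 W/m^2

2.0979e-06


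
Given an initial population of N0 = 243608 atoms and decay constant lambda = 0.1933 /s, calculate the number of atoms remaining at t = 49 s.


N = N0 * exp(-lambda * t)
N = 243608 * exp(-0.1933 * 49)
N = 18.758

18.758


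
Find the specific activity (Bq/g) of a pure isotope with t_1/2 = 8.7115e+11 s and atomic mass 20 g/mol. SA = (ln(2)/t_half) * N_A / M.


lambda = ln(2) / t_half = ln(2) / 8.7115e+11 = 7.956692e-13 /s
SA = lambda * N_A / M
SA = 7.956692e-13 * 6.022e23 / 20
SA = 2.3958e+10 Bq/g

2.3958e+10


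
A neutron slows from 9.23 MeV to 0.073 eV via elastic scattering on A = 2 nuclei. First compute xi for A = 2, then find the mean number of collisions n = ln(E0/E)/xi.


xi = 1 + (A-1)^2/(2A)*ln((A-1)/(A+1)) = 0.7253469 (for A = 2)
n = ln(E0/E) / xi
n = ln(9.23e6 / 0.073) / 0.7253469
n = ln(1.264384e+08) / 0.7253469 = 25.719

25.719


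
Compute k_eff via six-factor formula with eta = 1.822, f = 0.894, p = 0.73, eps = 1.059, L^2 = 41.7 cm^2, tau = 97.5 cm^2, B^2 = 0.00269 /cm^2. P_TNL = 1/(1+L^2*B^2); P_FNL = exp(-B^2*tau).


k_inf = eta*f*p*eps = 1.822*0.894*0.73*1.059 = 1.259229
P_TNL = 1/(1 + L^2*B^2) = 1/(1 + 41.7*0.00269) = 0.8991407
P_FNL = exp(-B^2*tau) = exp(-0.00269*97.5) = 0.7692994
k_eff = k_inf * P_TNL * P_FNL = 1.259229 * 0.8991407 * 0.7692994
k_eff = 0.87102

0.87102


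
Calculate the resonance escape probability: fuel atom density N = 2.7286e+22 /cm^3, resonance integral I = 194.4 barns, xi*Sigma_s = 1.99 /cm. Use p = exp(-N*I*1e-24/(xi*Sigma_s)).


p = exp(-N * I * 1e-24 / (xi*Sigma_s))
p = exp(-2.7286e+22 * 194.4 * 1e-24 / 1.99)
p = 0.069563

0.069563


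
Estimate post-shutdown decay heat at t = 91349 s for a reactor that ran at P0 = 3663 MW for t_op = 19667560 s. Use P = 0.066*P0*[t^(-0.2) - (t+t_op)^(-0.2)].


P/P0 = 0.066 * [t^(-0.2) - (t + t_op)^(-0.2)]
P/P0 = 0.066 * [91349^(-0.2) - (91349 + 19667560)^(-0.2)]
P/P0 = 0.066 * [0.1018261 - 0.03474141] = 0.004427590
P = 3663 * 0.004427590 = 16.218 MW

16.218


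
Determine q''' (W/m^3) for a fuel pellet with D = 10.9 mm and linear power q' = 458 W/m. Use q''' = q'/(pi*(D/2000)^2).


r = D / 2 / 1000 = 10.9 / 2 / 1000 = 0.00545 m
q''' = q' / (pi * r^2)
q''' = 458 / (pi * 0.00545^2)
q''' = 4.9082e+06 W/m^3

4.9082e+06


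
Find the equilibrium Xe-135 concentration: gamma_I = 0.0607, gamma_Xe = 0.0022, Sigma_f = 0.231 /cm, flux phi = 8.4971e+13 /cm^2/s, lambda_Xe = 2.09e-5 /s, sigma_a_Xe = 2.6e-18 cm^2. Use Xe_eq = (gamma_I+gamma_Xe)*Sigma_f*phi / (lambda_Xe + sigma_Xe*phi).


Xe_eq = (gamma_I + gamma_Xe) * Sigma_f * phi / (lambda_Xe + sigma_Xe * phi)
Numerator = (0.0607 + 0.0022) * 0.231 * 8.4971e+13 = 1.234620e+12
Denominator = 2.09e-5 + 2.6e-18 * 8.4971e+13 = 2.418246e-04
Xe_eq = 1.234620e+12 / 2.418246e-04 = 5.1054e+15 /cm^3

5.1054e+15


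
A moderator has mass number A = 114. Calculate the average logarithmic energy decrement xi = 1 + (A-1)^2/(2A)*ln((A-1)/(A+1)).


xi = 1 + (A-1)^2/(2A) * ln((A-1)/(A+1))
xi = 1 + (114-1)^2/(2*114) * ln((114-1)/(114 +1))
xi = 0.017442

0.017442


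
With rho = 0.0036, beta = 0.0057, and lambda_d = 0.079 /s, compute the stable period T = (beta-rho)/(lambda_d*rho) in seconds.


T = (beta - rho) / (lambda_d * rho)
T = (0.0057 - 0.0036) / (0.079 * 0.0036)
T = 7.3840 s

7.3840


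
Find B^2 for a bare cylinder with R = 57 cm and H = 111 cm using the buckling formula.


B^2 = (2.405/R)^2 + (pi/H)^2
B^2 = (2.405/57)^2 + (pi/111)^2
B^2 = 0.0025813 /cm^2

0.0025813


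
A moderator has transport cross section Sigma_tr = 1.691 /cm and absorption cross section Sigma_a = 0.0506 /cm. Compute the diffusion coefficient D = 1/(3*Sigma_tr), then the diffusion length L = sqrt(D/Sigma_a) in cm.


D = 1 / (3 * Sigma_tr) = 1 / (3 * 1.691) = 0.1971220 cm
L = sqrt(D / Sigma_a)
L = sqrt(0.1971220 / 0.0506)
L = 1.9738 cm

1.9738


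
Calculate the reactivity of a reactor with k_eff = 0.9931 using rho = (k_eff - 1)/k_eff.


rho = (k_eff - 1) / k_eff
rho = (0.9931 - 1) / 0.9931
rho = -0.0069479

-0.0069479


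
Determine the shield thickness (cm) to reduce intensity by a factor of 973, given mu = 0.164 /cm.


x = ln(factor) / mu
x = ln(973) / 0.164
x = 41.954 cm

41.954


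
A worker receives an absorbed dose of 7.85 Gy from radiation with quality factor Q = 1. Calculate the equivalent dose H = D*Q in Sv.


H = D * Q
H = 7.85 * 1
H = 7.8500 Sv

7.8500


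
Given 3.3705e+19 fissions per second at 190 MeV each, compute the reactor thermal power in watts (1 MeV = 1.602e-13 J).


P = fission_rate * E_MeV * 1.602e-13
P = 3.3705e+19 * 190 * 1.602e-13
P = 1.0259e+09 W

1.0259e+09


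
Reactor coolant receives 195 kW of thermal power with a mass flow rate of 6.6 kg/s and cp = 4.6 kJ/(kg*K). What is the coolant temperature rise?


dT = Q / (m_dot * cp)
dT = 195 / (6.6 * 4.6)
dT = 6.4229 C

6.4229


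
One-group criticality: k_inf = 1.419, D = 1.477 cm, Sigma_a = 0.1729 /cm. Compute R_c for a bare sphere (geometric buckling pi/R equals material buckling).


L^2 = D / Sigma_a = 1.477 / 0.1729 = 8.542510 cm^2
B_m^2 = (k_inf - 1) / L^2 = (1.419 - 1) / 8.542510 = 0.04904882 /cm^2
For a bare sphere: B_g = pi/R, so R_c = pi / sqrt(B_m^2)
R_c = pi / sqrt(0.04904882) = 14.185 cm

14.185


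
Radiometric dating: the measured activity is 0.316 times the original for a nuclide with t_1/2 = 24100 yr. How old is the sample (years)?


lambda = ln(2) / t_half = ln(2) / 24100 = 2.876129e-05 /yr
t = -ln(A/A0) / lambda
t = -ln(0.316) / 2.876129e-05
t = 40054 yr

40054


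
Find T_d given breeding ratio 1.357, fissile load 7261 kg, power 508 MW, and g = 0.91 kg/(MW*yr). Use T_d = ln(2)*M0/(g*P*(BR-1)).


Breeding gain G = BR - 1 = 1.357 - 1 = 0.357
Fissile production rate = g * P * G = 0.91 * 508 * 0.357 = 165.03396 kg/yr
T_d = ln(2) * M0 / (g * P * G)
T_d = ln(2) * 7261 / 165.03396 = 30.496 yr

30.496


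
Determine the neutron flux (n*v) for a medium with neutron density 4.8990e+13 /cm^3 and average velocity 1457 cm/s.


phi = n * v
phi = 4.8990e+13 * 1457
phi = 7.1378e+16 /cm^2/s

7.1378e+16


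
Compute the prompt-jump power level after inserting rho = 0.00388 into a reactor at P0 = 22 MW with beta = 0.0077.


P1/P0 = beta / (beta - rho)
P1/P0 = 0.0077 / (0.0077 - 0.00388) = 2.015707
P1 = 22 * 2.015707 = 44.346 MW

44.346


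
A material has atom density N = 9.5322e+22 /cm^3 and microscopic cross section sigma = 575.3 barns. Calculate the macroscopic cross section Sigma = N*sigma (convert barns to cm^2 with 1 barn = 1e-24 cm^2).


Sigma = N * sigma_barns * 1e-24
Sigma = 9.5322e+22 * 575.3 * 1e-24
Sigma = 54.839 /cm

54.839


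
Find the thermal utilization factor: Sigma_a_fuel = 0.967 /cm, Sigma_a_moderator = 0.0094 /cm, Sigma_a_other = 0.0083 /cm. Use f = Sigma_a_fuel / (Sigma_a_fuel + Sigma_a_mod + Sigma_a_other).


f = Sigma_a_fuel / (Sigma_a_fuel + Sigma_a_mod + Sigma_a_other)
f = 0.967 / (0.967 + 0.0094 + 0.0083)
f = 0.98202

0.98202


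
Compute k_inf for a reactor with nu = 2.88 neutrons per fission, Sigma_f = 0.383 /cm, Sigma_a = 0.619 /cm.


k_inf = nu * Sigma_f / Sigma_a
k_inf = 2.88 * 0.383 / 0.619
k_inf = 1.7820

1.7820


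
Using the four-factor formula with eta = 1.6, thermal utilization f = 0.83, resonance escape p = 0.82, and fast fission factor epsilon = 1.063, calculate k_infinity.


k_inf = eta * f * p * epsilon
k_inf = 1.6 * 0.83 * 0.82 * 1.063
k_inf = 1.1576

1.1576


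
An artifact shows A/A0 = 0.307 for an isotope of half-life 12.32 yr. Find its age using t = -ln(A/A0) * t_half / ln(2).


lambda = ln(2) / t_half = ln(2) / 12.32 = 0.05626195 /yr
t = -ln(A/A0) / lambda
t = -ln(0.307) / 0.05626195
t = 20.989 yr

20.989


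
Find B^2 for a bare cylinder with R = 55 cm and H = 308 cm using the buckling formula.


B^2 = (2.405/R)^2 + (pi/H)^2
B^2 = (2.405/55)^2 + (pi/308)^2
B^2 = 0.0020161 /cm^2

0.0020161


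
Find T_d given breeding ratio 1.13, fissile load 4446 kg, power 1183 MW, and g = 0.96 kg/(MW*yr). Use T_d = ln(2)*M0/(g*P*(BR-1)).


Breeding gain G = BR - 1 = 1.13 - 1 = 0.13
Fissile production rate = g * P * G = 0.96 * 1183 * 0.13 = 147.6384 kg/yr
T_d = ln(2) * M0 / (g * P * G)
T_d = ln(2) * 4446 / 147.6384 = 20.874 yr

20.874


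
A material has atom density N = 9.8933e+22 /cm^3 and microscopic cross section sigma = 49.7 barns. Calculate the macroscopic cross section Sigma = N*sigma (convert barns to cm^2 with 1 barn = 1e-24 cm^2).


Sigma = N * sigma_barns * 1e-24
Sigma = 9.8933e+22 * 49.7 * 1e-24
Sigma = 4.9170 /cm

4.9170


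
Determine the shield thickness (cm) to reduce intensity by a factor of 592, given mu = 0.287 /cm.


x = ln(factor) / mu
x = ln(592) / 0.287
x = 22.242 cm

22.242


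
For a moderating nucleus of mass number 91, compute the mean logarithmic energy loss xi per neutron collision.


xi = 1 + (A-1)^2/(2A) * ln((A-1)/(A+1))
xi = 1 + (91-1)^2/(2*91) * ln((91-1)/(91 +1))
xi = 0.021818

0.021818


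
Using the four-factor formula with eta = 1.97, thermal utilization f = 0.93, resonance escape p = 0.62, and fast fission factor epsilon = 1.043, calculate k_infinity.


k_inf = eta * f * p * epsilon
k_inf = 1.97 * 0.93 * 0.62 * 1.043
k_inf = 1.1847

1.1847


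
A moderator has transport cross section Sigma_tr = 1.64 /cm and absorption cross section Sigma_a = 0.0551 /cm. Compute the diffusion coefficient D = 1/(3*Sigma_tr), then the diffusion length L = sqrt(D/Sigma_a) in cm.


D = 1 / (3 * Sigma_tr) = 1 / (3 * 1.64) = 0.2032520 cm
L = sqrt(D / Sigma_a)
L = sqrt(0.2032520 / 0.0551)
L = 1.9206 cm

1.9206


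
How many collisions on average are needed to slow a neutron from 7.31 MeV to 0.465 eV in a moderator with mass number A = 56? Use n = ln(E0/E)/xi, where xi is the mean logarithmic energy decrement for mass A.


xi = 1 + (A-1)^2/(2A)*ln((A-1)/(A+1)) = 0.03529286 (for A = 56)
n = ln(E0/E) / xi
n = ln(7.31e6 / 0.465) / 0.03529286
n = ln(1.572043e+07) / 0.03529286 = 469.51

469.51


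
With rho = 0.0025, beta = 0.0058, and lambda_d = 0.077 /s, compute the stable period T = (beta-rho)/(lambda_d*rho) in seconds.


T = (beta - rho) / (lambda_d * rho)
T = (0.0058 - 0.0025) / (0.077 * 0.0025)
T = 17.143 s

17.143


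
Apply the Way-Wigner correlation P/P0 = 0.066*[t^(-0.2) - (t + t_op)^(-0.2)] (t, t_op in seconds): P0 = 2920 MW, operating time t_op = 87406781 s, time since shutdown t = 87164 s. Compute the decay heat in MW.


P/P0 = 0.066 * [t^(-0.2) - (t + t_op)^(-0.2)]
P/P0 = 0.066 * [87164^(-0.2) - (87164 + 87406781)^(-0.2)]
P/P0 = 0.066 * [0.1027857 - 0.02579909] = 0.005081116
P = 2920 * 0.005081116 = 14.837 MW

14.837


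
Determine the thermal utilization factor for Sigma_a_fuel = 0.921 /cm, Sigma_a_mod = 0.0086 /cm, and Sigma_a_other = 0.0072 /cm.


f = Sigma_a_fuel / (Sigma_a_fuel + Sigma_a_mod + Sigma_a_other)
f = 0.921 / (0.921 + 0.0086 + 0.0072)
f = 0.98313

0.98313


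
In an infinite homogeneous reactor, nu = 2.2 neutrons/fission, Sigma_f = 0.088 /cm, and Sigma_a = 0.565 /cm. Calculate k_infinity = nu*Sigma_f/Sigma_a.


k_inf = nu * Sigma_f / Sigma_a
k_inf = 2.2 * 0.088 / 0.565
k_inf = 0.34265

0.34265


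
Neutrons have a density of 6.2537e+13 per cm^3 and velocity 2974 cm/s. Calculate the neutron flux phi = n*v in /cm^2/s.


phi = n * v
phi = 6.2537e+13 * 2974
phi = 1.8599e+17 /cm^2/s

1.8599e+17


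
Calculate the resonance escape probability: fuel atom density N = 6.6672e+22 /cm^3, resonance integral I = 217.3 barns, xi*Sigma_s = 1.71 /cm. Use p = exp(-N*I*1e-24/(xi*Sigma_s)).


p = exp(-N * I * 1e-24 / (xi*Sigma_s))
p = exp(-6.6672e+22 * 217.3 * 1e-24 / 1.71)
p = 2.0916e-04

2.0916e-04


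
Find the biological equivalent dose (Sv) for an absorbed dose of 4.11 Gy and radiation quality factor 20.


H = D * Q
H = 4.11 * 20
H = 82.200 Sv

82.200


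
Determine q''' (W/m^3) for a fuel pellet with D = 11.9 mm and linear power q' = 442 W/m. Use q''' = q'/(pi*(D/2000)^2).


r = D / 2 / 1000 = 11.9 / 2 / 1000 = 0.00595 m
q''' = q' / (pi * r^2)
q''' = 442 / (pi * 0.00595^2)
q''' = 3.9741e+06 W/m^3

3.9741e+06


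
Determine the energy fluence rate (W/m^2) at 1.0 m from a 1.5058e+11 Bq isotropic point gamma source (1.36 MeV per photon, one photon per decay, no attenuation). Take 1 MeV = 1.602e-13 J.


psi = A * E * 1.602e-13 / (4*pi*r^2)
psi = 1.5058e+11 * 1.36 * 1.602e-13 / (4*pi*1.0^2)
psi = 0.0026107 W/m^2

0.0026107


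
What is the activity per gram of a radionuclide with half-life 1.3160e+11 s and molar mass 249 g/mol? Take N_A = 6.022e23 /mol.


lambda = ln(2) / t_half = ln(2) / 1.3160e+11 = 5.267076e-12 /s
SA = lambda * N_A / M
SA = 5.267076e-12 * 6.022e23 / 249
SA = 1.2738e+10 Bq/g

1.2738e+10


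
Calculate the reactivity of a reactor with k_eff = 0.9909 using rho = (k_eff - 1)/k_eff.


rho = (k_eff - 1) / k_eff
rho = (0.9909 - 1) / 0.9909
rho = -0.0091836

-0.0091836


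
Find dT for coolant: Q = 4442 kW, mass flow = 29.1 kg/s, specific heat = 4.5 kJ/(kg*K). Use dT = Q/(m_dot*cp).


dT = Q / (m_dot * cp)
dT = 4442 / (29.1 * 4.5)
dT = 33.921 C

33.921


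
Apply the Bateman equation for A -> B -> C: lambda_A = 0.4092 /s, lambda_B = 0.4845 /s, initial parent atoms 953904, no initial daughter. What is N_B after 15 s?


N_B(t) = lambda_A * N_A0 / (lambda_B - lambda_A) * [exp(-lambda_A*t) - exp(-lambda_B*t)]
exp(-0.4092*15) = 0.002159238; exp(-0.4845*15) = 6.978545e-04
N_B = 0.4092 * 953904 / (0.4845 - 0.4092) * (0.002159238 - 6.978545e-04)
N_B = 7575.5

7575.5


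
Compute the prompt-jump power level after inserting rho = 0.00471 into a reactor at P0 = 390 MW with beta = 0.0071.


P1/P0 = beta / (beta - rho)
P1/P0 = 0.0071 / (0.0071 - 0.00471) = 2.970711
P1 = 390 * 2.970711 = 1158.6 MW

1158.6


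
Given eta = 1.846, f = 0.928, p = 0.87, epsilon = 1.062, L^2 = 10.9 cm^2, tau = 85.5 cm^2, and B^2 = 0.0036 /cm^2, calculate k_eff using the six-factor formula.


k_inf = eta*f*p*eps = 1.846*0.928*0.87*1.062 = 1.582791
P_TNL = 1/(1 + L^2*B^2) = 1/(1 + 10.9*0.0036) = 0.9622416
P_FNL = exp(-B^2*tau) = exp(-0.0036*85.5) = 0.7350623
k_eff = k_inf * P_TNL * P_FNL = 1.582791 * 0.9622416 * 0.7350623
k_eff = 1.1195

1.1195


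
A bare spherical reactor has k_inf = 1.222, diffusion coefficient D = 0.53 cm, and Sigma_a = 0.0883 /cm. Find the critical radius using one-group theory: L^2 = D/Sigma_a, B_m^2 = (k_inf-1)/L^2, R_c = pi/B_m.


L^2 = D / Sigma_a = 0.53 / 0.0883 = 6.002265 cm^2
B_m^2 = (k_inf - 1) / L^2 = (1.222 - 1) / 6.002265 = 0.03698604 /cm^2
For a bare sphere: B_g = pi/R, so R_c = pi / sqrt(B_m^2)
R_c = pi / sqrt(0.03698604) = 16.335 cm

16.335


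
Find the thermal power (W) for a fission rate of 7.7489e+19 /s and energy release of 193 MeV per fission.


P = fission_rate * E_MeV * 1.602e-13
P = 7.7489e+19 * 193 * 1.602e-13
P = 2.3959e+09 W

2.3959e+09


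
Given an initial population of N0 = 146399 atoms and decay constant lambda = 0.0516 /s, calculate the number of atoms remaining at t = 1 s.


N = N0 * exp(-lambda * t)
N = 146399 * exp(-0.0516 * 1)
N = 139036

139036


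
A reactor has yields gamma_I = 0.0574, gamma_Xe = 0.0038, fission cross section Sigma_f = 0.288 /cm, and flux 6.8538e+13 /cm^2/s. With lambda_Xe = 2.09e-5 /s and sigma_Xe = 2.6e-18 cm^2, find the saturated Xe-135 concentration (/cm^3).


Xe_eq = (gamma_I + gamma_Xe) * Sigma_f * phi / (lambda_Xe + sigma_Xe * phi)
Numerator = (0.0574 + 0.0038) * 0.288 * 6.8538e+13 = 1.208023e+12
Denominator = 2.09e-5 + 2.6e-18 * 6.8538e+13 = 1.990988e-04
Xe_eq = 1.208023e+12 / 1.990988e-04 = 6.0675e+15 /cm^3

6.0675e+15


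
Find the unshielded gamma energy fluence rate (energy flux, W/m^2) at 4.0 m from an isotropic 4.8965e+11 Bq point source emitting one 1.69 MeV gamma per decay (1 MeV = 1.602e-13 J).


psi = A * E * 1.602e-13 / (4*pi*r^2)
psi = 4.8965e+11 * 1.69 * 1.602e-13 / (4*pi*4.0^2)
psi = 6.5933e-04 W/m^2

6.5933e-04


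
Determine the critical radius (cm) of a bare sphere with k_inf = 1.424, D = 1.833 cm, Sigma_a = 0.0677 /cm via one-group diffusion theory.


L^2 = D / Sigma_a = 1.833 / 0.0677 = 27.07533 cm^2
B_m^2 = (k_inf - 1) / L^2 = (1.424 - 1) / 27.07533 = 0.01566001 /cm^2
For a bare sphere: B_g = pi/R, so R_c = pi / sqrt(B_m^2)
R_c = pi / sqrt(0.01566001) = 25.105 cm

25.105


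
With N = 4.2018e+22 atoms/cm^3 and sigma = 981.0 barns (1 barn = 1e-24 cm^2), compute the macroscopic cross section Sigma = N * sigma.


Sigma = N * sigma_barns * 1e-24
Sigma = 4.2018e+22 * 981.0 * 1e-24
Sigma = 41.220 /cm

41.220


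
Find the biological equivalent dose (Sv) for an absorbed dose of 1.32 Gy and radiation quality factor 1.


H = D * Q
H = 1.32 * 1
H = 1.3200 Sv

1.3200


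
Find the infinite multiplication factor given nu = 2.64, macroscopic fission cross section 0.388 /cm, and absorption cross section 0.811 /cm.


k_inf = nu * Sigma_f / Sigma_a
k_inf = 2.64 * 0.388 / 0.811
k_inf = 1.2630

1.2630


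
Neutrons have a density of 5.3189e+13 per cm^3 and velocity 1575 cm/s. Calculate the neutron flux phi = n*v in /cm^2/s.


phi = n * v
phi = 5.3189e+13 * 1575
phi = 8.3773e+16 /cm^2/s

8.3773e+16


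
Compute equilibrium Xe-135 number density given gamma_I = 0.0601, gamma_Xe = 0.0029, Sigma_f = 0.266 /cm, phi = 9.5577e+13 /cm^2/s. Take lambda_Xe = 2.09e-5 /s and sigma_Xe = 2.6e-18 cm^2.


Xe_eq = (gamma_I + gamma_Xe) * Sigma_f * phi / (lambda_Xe + sigma_Xe * phi)
Numerator = (0.0601 + 0.0029) * 0.266 * 9.5577e+13 = 1.601679e+12
Denominator = 2.09e-5 + 2.6e-18 * 9.5577e+13 = 2.694002e-04
Xe_eq = 1.601679e+12 / 2.694002e-04 = 5.9454e+15 /cm^3

5.9454e+15


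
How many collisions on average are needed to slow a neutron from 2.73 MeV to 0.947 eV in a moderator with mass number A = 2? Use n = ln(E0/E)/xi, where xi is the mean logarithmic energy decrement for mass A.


xi = 1 + (A-1)^2/(2A)*ln((A-1)/(A+1)) = 0.7253469 (for A = 2)
n = ln(E0/E) / xi
n = ln(2.73e6 / 0.947) / 0.7253469
n = ln(2.882788e+06) / 0.7253469 = 20.506

20.506


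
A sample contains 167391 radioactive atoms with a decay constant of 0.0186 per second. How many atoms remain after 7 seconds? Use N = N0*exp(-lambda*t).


N = N0 * exp(-lambda * t)
N = 167391 * exp(-0.0186 * 7)
N = 146956

146956


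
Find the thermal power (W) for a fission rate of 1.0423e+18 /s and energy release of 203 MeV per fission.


P = fission_rate * E_MeV * 1.602e-13
P = 1.0423e+18 * 203 * 1.602e-13
P = 3.3896e+07 W

3.3896e+07


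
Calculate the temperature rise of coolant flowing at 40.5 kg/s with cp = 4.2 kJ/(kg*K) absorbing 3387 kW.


dT = Q / (m_dot * cp)
dT = 3387 / (40.5 * 4.2)
dT = 19.912 C

19.912


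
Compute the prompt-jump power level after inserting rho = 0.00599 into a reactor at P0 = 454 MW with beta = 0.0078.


P1/P0 = beta / (beta - rho)
P1/P0 = 0.0078 / (0.0078 - 0.00599) = 4.309392
P1 = 454 * 4.309392 = 1956.5 MW

1956.5


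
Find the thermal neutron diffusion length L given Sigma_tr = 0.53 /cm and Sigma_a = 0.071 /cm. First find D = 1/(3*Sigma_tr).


D = 1 / (3 * Sigma_tr) = 1 / (3 * 0.53) = 0.6289308 cm
L = sqrt(D / Sigma_a)
L = sqrt(0.6289308 / 0.071)
L = 2.9763 cm

2.9763


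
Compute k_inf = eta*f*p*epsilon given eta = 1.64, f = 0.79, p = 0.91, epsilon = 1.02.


k_inf = eta * f * p * epsilon
k_inf = 1.64 * 0.79 * 0.91 * 1.02
k_inf = 1.2026

1.2026


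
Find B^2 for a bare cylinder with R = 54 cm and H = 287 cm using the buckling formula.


B^2 = (2.405/R)^2 + (pi/H)^2
B^2 = (2.405/54)^2 + (pi/287)^2
B^2 = 0.0021034 /cm^2

0.0021034


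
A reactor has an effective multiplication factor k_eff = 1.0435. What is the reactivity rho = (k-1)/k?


rho = (k_eff - 1) / k_eff
rho = (1.0435 - 1) / 1.0435
rho = 0.041687

0.041687


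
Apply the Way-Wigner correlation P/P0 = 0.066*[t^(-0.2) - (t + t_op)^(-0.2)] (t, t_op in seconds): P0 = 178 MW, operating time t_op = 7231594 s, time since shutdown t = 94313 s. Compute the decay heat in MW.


P/P0 = 0.066 * [t^(-0.2) - (t + t_op)^(-0.2)]
P/P0 = 0.066 * [94313^(-0.2) - (94313 + 7231594)^(-0.2)]
P/P0 = 0.066 * [0.1011779 - 0.04236700] = 0.003881519
P = 178 * 0.003881519 = 0.69091 MW

0.69091


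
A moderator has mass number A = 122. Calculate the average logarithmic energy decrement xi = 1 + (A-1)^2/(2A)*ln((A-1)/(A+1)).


xi = 1 + (A-1)^2/(2A) * ln((A-1)/(A+1))
xi = 1 + (122-1)^2/(2*122) * ln((122-1)/(122 +1))
xi = 0.016304

0.016304


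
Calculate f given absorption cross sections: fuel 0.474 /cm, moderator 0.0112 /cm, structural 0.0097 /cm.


f = Sigma_a_fuel / (Sigma_a_fuel + Sigma_a_mod + Sigma_a_other)
f = 0.474 / (0.474 + 0.0112 + 0.0097)
f = 0.95777

0.95777


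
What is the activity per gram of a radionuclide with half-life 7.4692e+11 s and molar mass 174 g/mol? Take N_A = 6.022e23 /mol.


lambda = ln(2) / t_half = ln(2) / 7.4692e+11 = 9.280073e-13 /s
SA = lambda * N_A / M
SA = 9.280073e-13 * 6.022e23 / 174
SA = 3.2118e+09 Bq/g

3.2118e+09


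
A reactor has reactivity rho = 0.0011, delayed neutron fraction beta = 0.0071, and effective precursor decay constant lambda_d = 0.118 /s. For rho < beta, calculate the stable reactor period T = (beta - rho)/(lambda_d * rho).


T = (beta - rho) / (lambda_d * rho)
T = (0.0071 - 0.0011) / (0.118 * 0.0011)
T = 46.225 s

46.225


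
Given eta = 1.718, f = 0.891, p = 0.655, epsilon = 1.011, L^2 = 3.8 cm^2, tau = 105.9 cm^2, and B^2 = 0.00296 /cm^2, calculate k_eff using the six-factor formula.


k_inf = eta*f*p*eps = 1.718*0.891*0.655*1.011 = 1.013662
P_TNL = 1/(1 + L^2*B^2) = 1/(1 + 3.8*0.00296) = 0.9888771
P_FNL = exp(-B^2*tau) = exp(-0.00296*105.9) = 0.7309107
k_eff = k_inf * P_TNL * P_FNL = 1.013662 * 0.9888771 * 0.7309107
k_eff = 0.73266

0.73266


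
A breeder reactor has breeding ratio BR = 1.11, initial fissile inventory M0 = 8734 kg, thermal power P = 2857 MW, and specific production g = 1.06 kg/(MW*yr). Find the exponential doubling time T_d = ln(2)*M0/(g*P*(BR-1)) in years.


Breeding gain G = BR - 1 = 1.11 - 1 = 0.11
Fissile production rate = g * P * G = 1.06 * 2857 * 0.11 = 333.1262 kg/yr
T_d = ln(2) * M0 / (g * P * G)
T_d = ln(2) * 8734 / 333.1262 = 18.173 yr

18.173


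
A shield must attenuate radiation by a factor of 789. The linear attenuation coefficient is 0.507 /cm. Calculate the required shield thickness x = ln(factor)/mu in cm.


x = ln(factor) / mu
x = ln(789) / 0.507
x = 13.157 cm

13.157


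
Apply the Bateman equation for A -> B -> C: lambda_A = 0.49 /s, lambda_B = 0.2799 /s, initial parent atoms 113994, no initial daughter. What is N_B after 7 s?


N_B(t) = lambda_A * N_A0 / (lambda_B - lambda_A) * [exp(-lambda_A*t) - exp(-lambda_B*t)]
exp(-0.49*7) = 0.03238694; exp(-0.2799*7) = 0.1409571
N_B = 0.49 * 113994 / (0.2799 - 0.49) * (0.03238694 - 0.1409571)
N_B = 28864

28864


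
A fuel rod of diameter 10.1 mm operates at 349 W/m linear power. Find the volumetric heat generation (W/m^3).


r = D / 2 / 1000 = 10.1 / 2 / 1000 = 0.00505 m
q''' = q' / (pi * r^2)
q''' = 349 / (pi * 0.00505^2)
q''' = 4.3560e+06 W/m^3

4.3560e+06


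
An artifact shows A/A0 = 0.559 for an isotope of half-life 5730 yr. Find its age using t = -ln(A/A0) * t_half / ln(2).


lambda = ln(2) / t_half = ln(2) / 5730 = 1.209681e-04 /yr
t = -ln(A/A0) / lambda
t = -ln(0.559) / 1.209681e-04
t = 4807.9 yr

4807.9


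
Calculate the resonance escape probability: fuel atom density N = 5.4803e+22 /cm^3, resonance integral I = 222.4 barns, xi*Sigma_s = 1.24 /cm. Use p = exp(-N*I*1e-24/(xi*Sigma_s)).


p = exp(-N * I * 1e-24 / (xi*Sigma_s))
p = exp(-5.4803e+22 * 222.4 * 1e-24 / 1.24)
p = 5.3857e-05

5.3857e-05


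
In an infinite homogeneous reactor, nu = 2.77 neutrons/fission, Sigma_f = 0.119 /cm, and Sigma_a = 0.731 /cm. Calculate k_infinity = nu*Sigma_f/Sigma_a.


k_inf = nu * Sigma_f / Sigma_a
k_inf = 2.77 * 0.119 / 0.731
k_inf = 0.45093

0.45093


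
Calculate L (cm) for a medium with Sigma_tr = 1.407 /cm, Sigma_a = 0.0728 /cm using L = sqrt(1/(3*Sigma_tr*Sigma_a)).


D = 1 / (3 * Sigma_tr) = 1 / (3 * 1.407) = 0.2369107 cm
L = sqrt(D / Sigma_a)
L = sqrt(0.2369107 / 0.0728)
L = 1.8040 cm

1.8040


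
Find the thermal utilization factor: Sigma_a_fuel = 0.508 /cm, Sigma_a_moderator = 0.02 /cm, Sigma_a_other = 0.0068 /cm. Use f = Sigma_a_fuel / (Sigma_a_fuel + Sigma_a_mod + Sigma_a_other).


f = Sigma_a_fuel / (Sigma_a_fuel + Sigma_a_mod + Sigma_a_other)
f = 0.508 / (0.508 + 0.02 + 0.0068)
f = 0.94989

0.94989


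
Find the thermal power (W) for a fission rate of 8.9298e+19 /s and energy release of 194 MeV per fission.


P = fission_rate * E_MeV * 1.602e-13
P = 8.9298e+19 * 194 * 1.602e-13
P = 2.7753e+09 W

2.7753e+09


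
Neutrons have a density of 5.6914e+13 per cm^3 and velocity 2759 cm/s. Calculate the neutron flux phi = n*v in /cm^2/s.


phi = n * v
phi = 5.6914e+13 * 2759
phi = 1.5703e+17 /cm^2/s

1.5703e+17


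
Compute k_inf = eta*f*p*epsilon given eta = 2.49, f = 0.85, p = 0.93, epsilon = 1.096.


k_inf = eta * f * p * epsilon
k_inf = 2.49 * 0.85 * 0.93 * 1.096
k_inf = 2.1573

2.1573


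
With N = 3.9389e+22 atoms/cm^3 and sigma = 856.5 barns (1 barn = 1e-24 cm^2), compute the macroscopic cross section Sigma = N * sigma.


Sigma = N * sigma_barns * 1e-24
Sigma = 3.9389e+22 * 856.5 * 1e-24
Sigma = 33.737 /cm

33.737


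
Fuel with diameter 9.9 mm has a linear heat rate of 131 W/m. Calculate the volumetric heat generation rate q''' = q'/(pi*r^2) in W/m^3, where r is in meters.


r = D / 2 / 1000 = 9.9 / 2 / 1000 = 0.00495 m
q''' = q' / (pi * r^2)
q''' = 131 / (pi * 0.00495^2)
q''' = 1.7018e+06 W/m^3

1.7018e+06


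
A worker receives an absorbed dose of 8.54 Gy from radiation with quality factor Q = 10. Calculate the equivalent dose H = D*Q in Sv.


H = D * Q
H = 8.54 * 10
H = 85.400 Sv

85.400


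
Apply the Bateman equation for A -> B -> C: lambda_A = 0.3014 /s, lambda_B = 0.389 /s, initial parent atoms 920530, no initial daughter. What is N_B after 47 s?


N_B(t) = lambda_A * N_A0 / (lambda_B - lambda_A) * [exp(-lambda_A*t) - exp(-lambda_B*t)]
exp(-0.3014*47) = 7.044842e-07; exp(-0.389*47) = 1.147609e-08
N_B = 0.3014 * 920530 / (0.389 - 0.3014) * (7.044842e-07 - 1.147609e-08)
N_B = 2.1949

2.1949


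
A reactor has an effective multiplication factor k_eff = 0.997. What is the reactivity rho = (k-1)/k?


rho = (k_eff - 1) / k_eff
rho = (0.997 - 1) / 0.997
rho = -0.0030090

-0.0030090


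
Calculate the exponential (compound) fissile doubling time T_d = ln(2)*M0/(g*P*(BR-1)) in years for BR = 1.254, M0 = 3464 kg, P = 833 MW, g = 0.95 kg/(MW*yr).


Breeding gain G = BR - 1 = 1.254 - 1 = 0.254
Fissile production rate = g * P * G = 0.95 * 833 * 0.254 = 201.0029 kg/yr
T_d = ln(2) * M0 / (g * P * G)
T_d = ln(2) * 3464 / 201.0029 = 11.945 yr

11.945


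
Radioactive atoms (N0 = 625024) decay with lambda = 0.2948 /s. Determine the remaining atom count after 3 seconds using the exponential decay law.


N = N0 * exp(-lambda * t)
N = 625024 * exp(-0.2948 * 3)
N = 258111

258111


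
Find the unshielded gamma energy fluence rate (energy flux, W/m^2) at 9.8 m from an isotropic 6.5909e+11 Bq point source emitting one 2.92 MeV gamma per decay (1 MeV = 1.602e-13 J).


psi = A * E * 1.602e-13 / (4*pi*r^2)
psi = 6.5909e+11 * 2.92 * 1.602e-13 / (4*pi*9.8^2)
psi = 2.5546e-04 W/m^2

2.5546e-04


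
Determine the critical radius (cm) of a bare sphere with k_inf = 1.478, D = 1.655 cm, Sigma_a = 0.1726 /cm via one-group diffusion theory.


L^2 = D / Sigma_a = 1.655 / 0.1726 = 9.588644 cm^2
B_m^2 = (k_inf - 1) / L^2 = (1.478 - 1) / 9.588644 = 0.04985064 /cm^2
For a bare sphere: B_g = pi/R, so R_c = pi / sqrt(B_m^2)
R_c = pi / sqrt(0.04985064) = 14.071 cm

14.071


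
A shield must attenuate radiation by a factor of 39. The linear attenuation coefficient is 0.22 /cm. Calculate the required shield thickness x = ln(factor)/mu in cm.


x = ln(factor) / mu
x = ln(39) / 0.22
x = 16.653 cm

16.653


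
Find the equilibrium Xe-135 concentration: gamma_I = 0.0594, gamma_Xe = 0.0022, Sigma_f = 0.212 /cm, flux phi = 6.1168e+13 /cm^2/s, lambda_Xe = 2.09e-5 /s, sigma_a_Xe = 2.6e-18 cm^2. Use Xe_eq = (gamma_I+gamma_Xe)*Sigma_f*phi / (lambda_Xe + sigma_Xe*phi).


Xe_eq = (gamma_I + gamma_Xe) * Sigma_f * phi / (lambda_Xe + sigma_Xe * phi)
Numerator = (0.0594 + 0.0022) * 0.212 * 6.1168e+13 = 7.988051e+11
Denominator = 2.09e-5 + 2.6e-18 * 6.1168e+13 = 1.799368e-04
Xe_eq = 7.988051e+11 / 1.799368e-04 = 4.4394e+15 /cm^3

4.4394e+15


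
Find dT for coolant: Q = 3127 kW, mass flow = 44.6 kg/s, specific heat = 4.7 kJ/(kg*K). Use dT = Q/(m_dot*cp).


dT = Q / (m_dot * cp)
dT = 3127 / (44.6 * 4.7)
dT = 14.917 C

14.917


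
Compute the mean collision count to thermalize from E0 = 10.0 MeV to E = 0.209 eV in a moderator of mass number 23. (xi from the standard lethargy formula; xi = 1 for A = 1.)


xi = 1 + (A-1)^2/(2A)*ln((A-1)/(A+1)) = 0.08448899 (for A = 23)
n = ln(E0/E) / xi
n = ln(10.0e6 / 0.209) / 0.08448899
n = ln(4.784689e+07) / 0.08448899 = 209.30

209.30


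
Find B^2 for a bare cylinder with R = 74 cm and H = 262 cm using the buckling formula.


B^2 = (2.405/R)^2 + (pi/H)^2
B^2 = (2.405/74)^2 + (pi/262)^2
B^2 = 0.0012000 /cm^2

0.0012000


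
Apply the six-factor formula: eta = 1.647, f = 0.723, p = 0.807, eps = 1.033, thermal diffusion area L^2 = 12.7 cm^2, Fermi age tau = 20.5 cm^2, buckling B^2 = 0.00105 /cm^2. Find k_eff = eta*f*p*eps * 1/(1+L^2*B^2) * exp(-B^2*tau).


k_inf = eta*f*p*eps = 1.647*0.723*0.807*1.033 = 0.9926720
P_TNL = 1/(1 + L^2*B^2) = 1/(1 + 12.7*0.00105) = 0.9868405
P_FNL = exp(-B^2*tau) = exp(-0.00105*20.5) = 0.9787050
k_eff = k_inf * P_TNL * P_FNL = 0.9926720 * 0.9868405 * 0.9787050
k_eff = 0.95875

0.95875


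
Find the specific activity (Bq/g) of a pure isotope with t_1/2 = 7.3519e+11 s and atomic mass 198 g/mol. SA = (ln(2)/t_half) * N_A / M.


lambda = ln(2) / t_half = ln(2) / 7.3519e+11 = 9.428137e-13 /s
SA = lambda * N_A / M
SA = 9.428137e-13 * 6.022e23 / 198
SA = 2.8675e+09 Bq/g

2.8675e+09


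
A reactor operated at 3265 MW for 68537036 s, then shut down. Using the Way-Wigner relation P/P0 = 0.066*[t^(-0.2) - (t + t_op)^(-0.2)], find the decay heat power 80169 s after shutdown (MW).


P/P0 = 0.066 * [t^(-0.2) - (t + t_op)^(-0.2)]
P/P0 = 0.066 * [80169^(-0.2) - (80169 + 68537036)^(-0.2)]
P/P0 = 0.066 * [0.1045198 - 0.02708404] = 0.005110760
P = 3265 * 0.005110760 = 16.687 MW

16.687


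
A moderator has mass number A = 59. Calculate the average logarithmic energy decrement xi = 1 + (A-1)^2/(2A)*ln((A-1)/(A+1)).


xi = 1 + (A-1)^2/(2A) * ln((A-1)/(A+1))
xi = 1 + (59-1)^2/(2*59) * ln((59-1)/(59 +1))
xi = 0.033518

0.033518


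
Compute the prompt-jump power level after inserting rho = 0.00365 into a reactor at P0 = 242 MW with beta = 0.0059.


P1/P0 = beta / (beta - rho)
P1/P0 = 0.0059 / (0.0059 - 0.00365) = 2.622222
P1 = 242 * 2.622222 = 634.58 MW

634.58


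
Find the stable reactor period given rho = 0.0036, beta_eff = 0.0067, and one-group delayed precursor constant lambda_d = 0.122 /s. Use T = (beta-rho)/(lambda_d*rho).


T = (beta - rho) / (lambda_d * rho)
T = (0.0067 - 0.0036) / (0.122 * 0.0036)
T = 7.0583 s

7.0583


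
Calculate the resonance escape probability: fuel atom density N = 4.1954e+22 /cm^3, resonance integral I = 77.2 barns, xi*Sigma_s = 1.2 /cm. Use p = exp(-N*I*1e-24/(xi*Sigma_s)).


p = exp(-N * I * 1e-24 / (xi*Sigma_s))
p = exp(-4.1954e+22 * 77.2 * 1e-24 / 1.2)
p = 0.067270

0.067270


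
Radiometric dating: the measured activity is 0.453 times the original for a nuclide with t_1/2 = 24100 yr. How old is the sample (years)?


lambda = ln(2) / t_half = ln(2) / 24100 = 2.876129e-05 /yr
t = -ln(A/A0) / lambda
t = -ln(0.453) / 2.876129e-05
t = 27532 yr

27532


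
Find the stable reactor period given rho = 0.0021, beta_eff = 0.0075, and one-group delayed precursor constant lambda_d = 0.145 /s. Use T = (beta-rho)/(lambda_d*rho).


T = (beta - rho) / (lambda_d * rho)
T = (0.0075 - 0.0021) / (0.145 * 0.0021)
T = 17.734 s

17.734


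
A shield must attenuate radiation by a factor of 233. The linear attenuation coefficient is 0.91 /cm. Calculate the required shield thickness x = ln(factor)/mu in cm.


x = ln(factor) / mu
x = ln(233) / 0.91
x = 5.9902 cm

5.9902


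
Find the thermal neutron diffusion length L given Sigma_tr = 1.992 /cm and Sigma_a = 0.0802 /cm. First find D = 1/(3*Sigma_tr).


D = 1 / (3 * Sigma_tr) = 1 / (3 * 1.992) = 0.1673360 cm
L = sqrt(D / Sigma_a)
L = sqrt(0.1673360 / 0.0802)
L = 1.4445 cm

1.4445


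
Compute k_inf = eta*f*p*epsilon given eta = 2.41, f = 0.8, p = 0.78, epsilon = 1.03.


k_inf = eta * f * p * epsilon
k_inf = 2.41 * 0.8 * 0.78 * 1.03
k_inf = 1.5490

1.5490


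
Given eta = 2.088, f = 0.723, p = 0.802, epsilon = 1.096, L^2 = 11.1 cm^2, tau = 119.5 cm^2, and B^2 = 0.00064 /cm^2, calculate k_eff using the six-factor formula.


k_inf = eta*f*p*eps = 2.088*0.723*0.802*1.096 = 1.326947
P_TNL = 1/(1 + L^2*B^2) = 1/(1 + 11.1*0.00064) = 0.9929461
P_FNL = exp(-B^2*tau) = exp(-0.00064*119.5) = 0.9263714
k_eff = k_inf * P_TNL * P_FNL = 1.326947 * 0.9929461 * 0.9263714
k_eff = 1.2206

1.2206


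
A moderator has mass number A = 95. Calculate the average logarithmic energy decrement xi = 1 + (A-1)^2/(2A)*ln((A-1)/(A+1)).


xi = 1 + (A-1)^2/(2A) * ln((A-1)/(A+1))
xi = 1 + (95-1)^2/(2*95) * ln((95-1)/(95 +1))
xi = 0.020906

0.020906


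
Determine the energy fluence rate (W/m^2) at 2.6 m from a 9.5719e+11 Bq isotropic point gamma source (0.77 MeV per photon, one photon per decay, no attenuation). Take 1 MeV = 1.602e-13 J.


psi = A * E * 1.602e-13 / (4*pi*r^2)
psi = 9.5719e+11 * 0.77 * 1.602e-13 / (4*pi*2.6^2)
psi = 0.0013899 W/m^2

0.0013899


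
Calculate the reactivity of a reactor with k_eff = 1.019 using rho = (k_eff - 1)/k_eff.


rho = (k_eff - 1) / k_eff
rho = (1.019 - 1) / 1.019
rho = 0.018646

0.018646


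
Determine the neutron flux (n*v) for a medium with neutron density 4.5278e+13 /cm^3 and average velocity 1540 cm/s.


phi = n * v
phi = 4.5278e+13 * 1540
phi = 6.9728e+16 /cm^2/s

6.9728e+16


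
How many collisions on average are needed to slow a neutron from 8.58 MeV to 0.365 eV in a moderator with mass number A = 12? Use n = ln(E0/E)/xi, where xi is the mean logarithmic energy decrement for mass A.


xi = 1 + (A-1)^2/(2A)*ln((A-1)/(A+1)) = 0.1577690 (for A = 12)
n = ln(E0/E) / xi
n = ln(8.58e6 / 0.365) / 0.1577690
n = ln(2.350685e+07) / 0.1577690 = 107.58

107.58


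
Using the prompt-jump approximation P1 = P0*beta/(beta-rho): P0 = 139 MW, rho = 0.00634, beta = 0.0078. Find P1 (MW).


P1/P0 = beta / (beta - rho)
P1/P0 = 0.0078 / (0.0078 - 0.00634) = 5.342466
P1 = 139 * 5.342466 = 742.60 MW

742.60


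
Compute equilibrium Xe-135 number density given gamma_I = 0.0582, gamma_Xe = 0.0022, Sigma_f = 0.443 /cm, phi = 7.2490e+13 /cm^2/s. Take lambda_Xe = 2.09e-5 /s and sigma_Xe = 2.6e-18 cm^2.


Xe_eq = (gamma_I + gamma_Xe) * Sigma_f * phi / (lambda_Xe + sigma_Xe * phi)
Numerator = (0.0582 + 0.0022) * 0.443 * 7.2490e+13 = 1.939629e+12
Denominator = 2.09e-5 + 2.6e-18 * 7.2490e+13 = 2.093740e-04
Xe_eq = 1.939629e+12 / 2.093740e-04 = 9.2639e+15 /cm^3

9.2639e+15


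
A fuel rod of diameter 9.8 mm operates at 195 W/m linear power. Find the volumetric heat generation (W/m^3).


r = D / 2 / 1000 = 9.8 / 2 / 1000 = 0.0049 m
q''' = q' / (pi * r^2)
q''' = 195 / (pi * 0.0049^2)
q''' = 2.5852e+06 W/m^3

2.5852e+06


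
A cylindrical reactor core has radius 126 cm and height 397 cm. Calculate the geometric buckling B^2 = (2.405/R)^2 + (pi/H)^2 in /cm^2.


B^2 = (2.405/R)^2 + (pi/H)^2
B^2 = (2.405/126)^2 + (pi/397)^2
B^2 = 4.2695e-04 /cm^2

4.2695e-04


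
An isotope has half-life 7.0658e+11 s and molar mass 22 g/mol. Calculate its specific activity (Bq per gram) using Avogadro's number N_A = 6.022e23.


lambda = ln(2) / t_half = ln(2) / 7.0658e+11 = 9.809890e-13 /s
SA = lambda * N_A / M
SA = 9.809890e-13 * 6.022e23 / 22
SA = 2.6852e+10 Bq/g

2.6852e+10


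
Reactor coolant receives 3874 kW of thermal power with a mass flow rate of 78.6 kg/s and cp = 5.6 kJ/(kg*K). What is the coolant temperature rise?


dT = Q / (m_dot * cp)
dT = 3874 / (78.6 * 5.6)
dT = 8.8013 C

8.8013


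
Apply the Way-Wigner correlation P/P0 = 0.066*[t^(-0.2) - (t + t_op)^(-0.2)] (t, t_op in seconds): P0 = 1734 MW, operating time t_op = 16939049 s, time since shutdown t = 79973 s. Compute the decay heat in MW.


P/P0 = 0.066 * [t^(-0.2) - (t + t_op)^(-0.2)]
P/P0 = 0.066 * [79973^(-0.2) - (79973 + 16939049)^(-0.2)]
P/P0 = 0.066 * [0.1045710 - 0.03579423] = 0.004539267
P = 1734 * 0.004539267 = 7.8711 MW

7.8711


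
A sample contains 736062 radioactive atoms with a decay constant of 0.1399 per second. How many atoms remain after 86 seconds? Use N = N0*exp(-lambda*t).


N = N0 * exp(-lambda * t)
N = 736062 * exp(-0.1399 * 86)
N = 4.3827

4.3827


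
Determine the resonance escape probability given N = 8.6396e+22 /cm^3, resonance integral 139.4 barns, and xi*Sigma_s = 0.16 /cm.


p = exp(-N * I * 1e-24 / (xi*Sigma_s))
p = exp(-8.6396e+22 * 139.4 * 1e-24 / 0.16)
p = 2.0397e-33

2.0397e-33


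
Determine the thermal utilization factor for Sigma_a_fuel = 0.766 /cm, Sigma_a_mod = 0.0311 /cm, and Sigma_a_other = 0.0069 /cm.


f = Sigma_a_fuel / (Sigma_a_fuel + Sigma_a_mod + Sigma_a_other)
f = 0.766 / (0.766 + 0.0311 + 0.0069)
f = 0.95274

0.95274


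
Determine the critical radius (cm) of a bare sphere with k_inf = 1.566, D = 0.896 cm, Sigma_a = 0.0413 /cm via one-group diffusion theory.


L^2 = D / Sigma_a = 0.896 / 0.0413 = 21.69492 cm^2
B_m^2 = (k_inf - 1) / L^2 = (1.566 - 1) / 21.69492 = 0.02608906 /cm^2
For a bare sphere: B_g = pi/R, so R_c = pi / sqrt(B_m^2)
R_c = pi / sqrt(0.02608906) = 19.450 cm

19.450


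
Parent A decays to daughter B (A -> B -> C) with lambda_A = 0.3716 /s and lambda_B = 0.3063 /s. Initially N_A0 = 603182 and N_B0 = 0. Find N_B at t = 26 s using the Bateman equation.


N_B(t) = lambda_A * N_A0 / (lambda_B - lambda_A) * [exp(-lambda_A*t) - exp(-lambda_B*t)]
exp(-0.3716*26) = 6.368255e-05; exp(-0.3063*26) = 3.478289e-04
N_B = 0.3716 * 603182 / (0.3063 - 0.3716) * (6.368255e-05 - 3.478289e-04)
N_B = 975.33

975.33


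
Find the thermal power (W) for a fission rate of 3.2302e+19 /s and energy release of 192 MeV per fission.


P = fission_rate * E_MeV * 1.602e-13
P = 3.2302e+19 * 192 * 1.602e-13
P = 9.9356e+08 W

9.9356e+08
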